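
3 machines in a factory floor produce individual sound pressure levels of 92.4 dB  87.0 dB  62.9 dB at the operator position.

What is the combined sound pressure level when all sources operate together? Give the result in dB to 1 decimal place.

Sum in the linear (power) domain: Σ 10^(Lᵢ/10) = 10^(92.4/10) + 10^(87.0/10) + 10^(62.9/10) = 2.241e+09.
L_total = 10·log₁₀(2.241e+09) = 93.5 dB.

93.5 dB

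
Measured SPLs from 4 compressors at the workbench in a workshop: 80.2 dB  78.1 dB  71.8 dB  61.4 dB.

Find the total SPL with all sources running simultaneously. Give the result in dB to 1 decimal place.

82.7 dB

Σ 10^(Lᵢ/10) = 1.858e+08.
L_total = 10·log₁₀(1.858e+08) = 82.7 dB.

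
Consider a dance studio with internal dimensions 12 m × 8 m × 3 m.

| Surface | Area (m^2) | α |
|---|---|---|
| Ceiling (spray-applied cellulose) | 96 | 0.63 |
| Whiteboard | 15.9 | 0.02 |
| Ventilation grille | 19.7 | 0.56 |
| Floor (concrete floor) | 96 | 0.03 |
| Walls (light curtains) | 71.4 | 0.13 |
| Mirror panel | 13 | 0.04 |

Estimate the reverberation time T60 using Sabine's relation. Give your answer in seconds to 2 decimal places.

Total absorption A = 96×0.63 + 15.9×0.02 + 19.7×0.56 + 96×0.03 + 71.4×0.13 + 13×0.04
  = 60.480 + 0.318 + 11.032 + 2.880 + 9.282 + 0.520 = 84.512 m^2 sabins.
Room volume: 288 m³.
RT60 = 0.161 · V / A = 0.161 × 288 / 84.512 = 0.55 s.

0.55 sec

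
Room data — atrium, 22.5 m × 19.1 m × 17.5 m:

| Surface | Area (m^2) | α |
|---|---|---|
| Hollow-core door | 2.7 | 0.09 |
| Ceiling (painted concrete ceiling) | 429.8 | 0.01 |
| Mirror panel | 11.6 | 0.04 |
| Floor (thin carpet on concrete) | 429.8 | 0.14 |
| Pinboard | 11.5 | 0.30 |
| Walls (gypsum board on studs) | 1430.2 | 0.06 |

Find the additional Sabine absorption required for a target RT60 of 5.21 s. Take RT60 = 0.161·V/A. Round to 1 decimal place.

A₁ = Σ Sᵢαᵢ = 2.7*0.09 + 429.8*0.01 + 11.6*0.04 + 429.8*0.14 + 11.5*0.30 + 1430.2*0.06 = 154.439 sabins.
V = 7520.625 m³. Required absorption A₂ = 0.161 × 7520.625 / 5.21 = 232.403 sabins.
Additional absorption ΔA = 232.403 − 154.439 = 78.0 sabins.

78.0 sabins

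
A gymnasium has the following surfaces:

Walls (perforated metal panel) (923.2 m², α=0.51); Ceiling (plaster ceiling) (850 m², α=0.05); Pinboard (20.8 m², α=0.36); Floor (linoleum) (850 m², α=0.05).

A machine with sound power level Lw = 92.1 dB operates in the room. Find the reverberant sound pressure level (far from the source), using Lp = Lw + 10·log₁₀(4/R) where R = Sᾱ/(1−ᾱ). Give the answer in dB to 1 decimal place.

Σ(Sᵢαᵢ) = 923.2×0.51 + 850×0.05 + 20.8×0.36 + 850×0.05 = 563.320; total area S = 2644.0 m².
ᾱ = 0.2131, so room constant R = A/(1−ᾱ) = 715.872 m².
Lp = 92.1 + 10·log₁₀(4/715.872) = 92.1 + (-22.53) = 69.6 dB.

69.6 dB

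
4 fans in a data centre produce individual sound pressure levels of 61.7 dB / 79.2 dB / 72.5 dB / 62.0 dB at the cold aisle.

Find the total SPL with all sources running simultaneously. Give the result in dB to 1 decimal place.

80.2 dB

Converting to relative power and adding: 10^(61.7/10) + 10^(79.2/10) + 10^(72.5/10) + 10^(62.0/10) = 1.04e+08.
Back to dB: 10·log₁₀ Σ = 80.2 dB.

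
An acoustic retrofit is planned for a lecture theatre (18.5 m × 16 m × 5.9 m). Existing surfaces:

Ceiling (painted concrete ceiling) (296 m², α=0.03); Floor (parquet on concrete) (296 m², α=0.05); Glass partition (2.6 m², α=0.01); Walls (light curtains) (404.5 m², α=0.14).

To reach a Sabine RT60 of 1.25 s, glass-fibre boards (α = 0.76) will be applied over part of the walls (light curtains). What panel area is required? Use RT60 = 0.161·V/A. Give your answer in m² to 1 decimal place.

233.2

Equivalent absorption area: A₁ = 296×0.03 + 296×0.05 + 2.6×0.01 + 404.5×0.14 = 80.336 m².
Required A₂ = 0.161·1746.4/1.25 = 224.936 sabins.
Absorption to add: 224.936 − 80.336 = 144.600 sabins.
Each m² of panel replacing the walls (light curtains) adds (0.76 − 0.14) = 0.62 sabins.
Panel area = 144.600 / 0.62 = 233.2 m².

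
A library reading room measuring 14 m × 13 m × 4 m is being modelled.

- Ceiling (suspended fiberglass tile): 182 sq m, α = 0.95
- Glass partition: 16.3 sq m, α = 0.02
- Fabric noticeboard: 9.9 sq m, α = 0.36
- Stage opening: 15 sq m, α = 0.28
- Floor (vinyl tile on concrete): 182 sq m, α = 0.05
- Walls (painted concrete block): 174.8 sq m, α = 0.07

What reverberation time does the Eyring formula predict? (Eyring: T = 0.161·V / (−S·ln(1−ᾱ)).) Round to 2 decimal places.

0.47 s

S = Σ Sᵢ = 580.0 sq m.
Σ(Sᵢαᵢ) = 182·0.95 + 16.3·0.02 + 9.9·0.36 + 15·0.28 + 182·0.05 + 174.8·0.07 = 202.326.
Mean coefficient ᾱ = A/S = 0.3488.
−S·ln(1−ᾱ) = −580.0 × ln(1 − 0.3488) = 248.784.
V = 14 × 13 × 4 = 728 m³.
T = 0.161·V/[−S·ln(1−ᾱ)] = 0.161·728/248.784 = 0.47 s.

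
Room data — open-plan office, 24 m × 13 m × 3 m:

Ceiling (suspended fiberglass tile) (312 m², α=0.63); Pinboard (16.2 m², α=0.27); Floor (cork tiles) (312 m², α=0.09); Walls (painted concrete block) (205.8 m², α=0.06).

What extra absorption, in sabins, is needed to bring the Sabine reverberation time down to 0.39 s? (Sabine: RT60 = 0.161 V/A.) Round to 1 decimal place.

145.0 sabins

Summing Sᵢαᵢ: 196.560 + 4.374 + 28.080 + 12.348 → A₁ = 241.362 sabins.
Target A₂ = 0.161·936/0.39 = 386.400 sabins (V = 936 m³).
Shortfall: 386.400 − 241.362 = 145.0 sabins.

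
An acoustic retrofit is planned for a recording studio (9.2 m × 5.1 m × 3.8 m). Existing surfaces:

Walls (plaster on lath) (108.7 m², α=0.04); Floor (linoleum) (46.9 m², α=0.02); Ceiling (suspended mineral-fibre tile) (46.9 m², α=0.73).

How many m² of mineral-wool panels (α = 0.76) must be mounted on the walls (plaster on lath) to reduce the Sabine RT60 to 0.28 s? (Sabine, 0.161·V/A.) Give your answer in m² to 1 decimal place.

87.5

Total absorption A₁ = 108.7·0.04 + 46.9·0.02 + 46.9·0.73
  = 4.348 + 0.938 + 34.237 = 39.523 m² sabins.
V = 178.296 m³. Target absorption A₂ = 0.161 × 178.296 / 0.28 = 102.520 sabins.
Absorption to add: 102.520 − 39.523 = 62.997 sabins.
Net gain per m²: Δα = 0.76 − 0.04 = 0.72.
Area = ΔA/Δα = 62.997/0.72 = 87.5 m².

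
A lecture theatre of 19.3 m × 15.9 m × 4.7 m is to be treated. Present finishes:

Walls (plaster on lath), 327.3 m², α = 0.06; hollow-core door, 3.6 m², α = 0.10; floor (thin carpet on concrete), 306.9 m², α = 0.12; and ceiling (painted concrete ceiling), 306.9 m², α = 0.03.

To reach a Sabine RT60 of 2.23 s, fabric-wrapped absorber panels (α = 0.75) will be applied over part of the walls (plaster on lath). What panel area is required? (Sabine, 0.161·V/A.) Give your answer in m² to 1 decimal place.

A₁ = Σ Sᵢαᵢ = 327.3×0.06 + 3.6×0.10 + 306.9×0.12 + 306.9×0.03 = 66.033 sabins.
V = 1442.289 m³. Target absorption A₂ = 0.161 × 1442.289 / 2.23 = 104.129 sabins.
Absorption to add: 104.129 − 66.033 = 38.096 sabins.
Each m² of panel replacing the walls (plaster on lath) adds (0.75 − 0.06) = 0.69 sabins.
Area = ΔA/Δα = 38.096/0.69 = 55.2 m².

55.2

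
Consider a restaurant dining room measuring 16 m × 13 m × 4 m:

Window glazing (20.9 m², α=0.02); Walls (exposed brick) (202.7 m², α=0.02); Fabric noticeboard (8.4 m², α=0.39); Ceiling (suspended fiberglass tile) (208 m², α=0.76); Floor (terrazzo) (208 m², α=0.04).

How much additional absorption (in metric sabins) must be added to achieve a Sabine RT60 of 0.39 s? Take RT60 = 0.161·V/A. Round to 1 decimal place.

Summing Sᵢαᵢ: 0.418 + 4.054 + 3.276 + 158.080 + 8.320 → A₁ = 174.148 sabins.
Target A₂ = 0.161·832/0.39 = 343.467 sabins (V = 832 m³).
ΔA = A₂ − A₁ = 343.467 − 174.148 = 169.3 sabins.

169.3 sabins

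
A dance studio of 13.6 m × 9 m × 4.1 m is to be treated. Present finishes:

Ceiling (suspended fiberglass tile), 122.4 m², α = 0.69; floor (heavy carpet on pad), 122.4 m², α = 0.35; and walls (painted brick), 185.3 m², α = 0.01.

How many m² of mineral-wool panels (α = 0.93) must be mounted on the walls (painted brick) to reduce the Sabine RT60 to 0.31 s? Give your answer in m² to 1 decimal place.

142.9

Summing Sᵢαᵢ: 84.456 + 42.840 + 1.853 → A₁ = 129.149 sabins.
Required A₂ = 0.161·501.84/0.31 = 260.633 sabins.
Absorption to add: 260.633 − 129.149 = 131.484 sabins.
Each m² of panel replacing the walls (painted brick) adds (0.93 − 0.01) = 0.92 sabins.
Area = ΔA/Δα = 131.484/0.92 = 142.9 m².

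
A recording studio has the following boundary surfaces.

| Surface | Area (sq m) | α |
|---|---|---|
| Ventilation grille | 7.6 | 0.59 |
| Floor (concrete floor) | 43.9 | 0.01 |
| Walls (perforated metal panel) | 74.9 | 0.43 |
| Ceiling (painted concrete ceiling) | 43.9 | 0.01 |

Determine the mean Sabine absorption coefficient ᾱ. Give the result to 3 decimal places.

0.221

Total surface area S = 170.3 sq m.
Σ(Sᵢαᵢ) = 7.6*0.59 + 43.9*0.01 + 74.9*0.43 + 43.9*0.01 = 37.569.
ᾱ = A/S = 0.221.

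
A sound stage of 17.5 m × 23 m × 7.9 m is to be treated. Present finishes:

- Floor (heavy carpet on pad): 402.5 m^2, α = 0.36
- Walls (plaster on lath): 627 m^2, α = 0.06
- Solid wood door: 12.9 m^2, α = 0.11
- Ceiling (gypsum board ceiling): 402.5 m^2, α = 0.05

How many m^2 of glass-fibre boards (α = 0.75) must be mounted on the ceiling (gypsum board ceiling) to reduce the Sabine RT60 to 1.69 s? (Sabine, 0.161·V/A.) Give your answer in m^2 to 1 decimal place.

141.2

A₁ = Σ Sᵢαᵢ = 402.5·0.36 + 627·0.06 + 12.9·0.11 + 402.5·0.05 = 204.064 sabins.
Required A₂ = 0.161·3179.75/1.69 = 302.923 sabins.
Absorption to add: 302.923 − 204.064 = 98.859 sabins.
Net gain per m^2: Δα = 0.75 − 0.05 = 0.70.
Panel area = 98.859 / 0.70 = 141.2 m^2.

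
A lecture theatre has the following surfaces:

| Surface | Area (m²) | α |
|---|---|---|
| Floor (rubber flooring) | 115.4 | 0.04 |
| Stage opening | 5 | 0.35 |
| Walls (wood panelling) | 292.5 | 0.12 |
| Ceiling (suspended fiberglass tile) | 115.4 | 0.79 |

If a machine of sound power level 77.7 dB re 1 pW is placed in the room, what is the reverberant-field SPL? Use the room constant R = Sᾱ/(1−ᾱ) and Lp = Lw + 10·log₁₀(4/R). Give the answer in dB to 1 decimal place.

61.2 dB

Σ(Sᵢαᵢ) = 115.4×0.04 + 5×0.35 + 292.5×0.12 + 115.4×0.79 = 132.632; total area S = 528.3 m².
ᾱ = 132.632/528.3 = 0.2511; R = Sᾱ/(1−ᾱ) = 132.632/(1−0.2511) = 177.102 m².
Lp = Lw + 10 log₁₀(4/R) = 77.7 -16.46 = 61.2 dB.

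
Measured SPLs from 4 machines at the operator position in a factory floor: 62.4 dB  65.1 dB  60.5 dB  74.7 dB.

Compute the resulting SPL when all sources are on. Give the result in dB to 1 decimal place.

75.5 dB

Sum in the linear (power) domain: Σ 10^(Lᵢ/10) = 10^(62.4/10) + 10^(65.1/10) + 10^(60.5/10) + 10^(74.7/10) = 3.561e+07.
L_total = 10·log₁₀(3.561e+07) = 75.5 dB.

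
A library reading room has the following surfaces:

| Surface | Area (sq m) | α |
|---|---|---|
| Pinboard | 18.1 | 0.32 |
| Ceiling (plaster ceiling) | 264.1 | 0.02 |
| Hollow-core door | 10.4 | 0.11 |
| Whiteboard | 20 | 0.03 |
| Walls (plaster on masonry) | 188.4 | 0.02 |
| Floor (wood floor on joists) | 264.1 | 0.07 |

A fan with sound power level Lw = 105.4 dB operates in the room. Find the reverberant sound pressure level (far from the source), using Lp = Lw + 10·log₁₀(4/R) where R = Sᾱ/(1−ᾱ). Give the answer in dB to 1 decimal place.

95.8 dB

A = 35.073 sabins; S = 765.1 sq m.
ᾱ = 0.0458, so room constant R = A/(1−ᾱ) = 36.756 sq m.
Lp = Lw + 10 log₁₀(4/R) = 105.4 -9.63 = 95.8 dB.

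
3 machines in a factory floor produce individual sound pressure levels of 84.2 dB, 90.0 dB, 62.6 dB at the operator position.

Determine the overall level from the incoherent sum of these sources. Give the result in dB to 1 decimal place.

91.0 dB

Converting to relative power and adding: 10^(84.2/10) + 10^(90.0/10) + 10^(62.6/10) = 1.265e+09.
Combined level = 10 log₁₀(1.265e+09) = 91.0 dB.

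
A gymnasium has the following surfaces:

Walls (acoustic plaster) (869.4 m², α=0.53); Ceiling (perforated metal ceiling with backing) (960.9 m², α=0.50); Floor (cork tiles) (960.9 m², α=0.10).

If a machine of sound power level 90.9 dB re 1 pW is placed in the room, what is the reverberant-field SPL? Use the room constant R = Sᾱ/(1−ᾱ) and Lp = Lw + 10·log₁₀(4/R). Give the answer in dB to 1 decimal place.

64.7 dB

Σ(Sᵢαᵢ) = 869.4·0.53 + 960.9·0.50 + 960.9·0.10 = 1037.322; total area S = 2791.2 m².
ᾱ = 1037.322/2791.2 = 0.3716; R = Sᾱ/(1−ᾱ) = 1037.322/(1−0.3716) = 1650.735 m².
Lp = 90.9 + 10·log₁₀(4/1650.735) = 90.9 + (-26.16) = 64.7 dB.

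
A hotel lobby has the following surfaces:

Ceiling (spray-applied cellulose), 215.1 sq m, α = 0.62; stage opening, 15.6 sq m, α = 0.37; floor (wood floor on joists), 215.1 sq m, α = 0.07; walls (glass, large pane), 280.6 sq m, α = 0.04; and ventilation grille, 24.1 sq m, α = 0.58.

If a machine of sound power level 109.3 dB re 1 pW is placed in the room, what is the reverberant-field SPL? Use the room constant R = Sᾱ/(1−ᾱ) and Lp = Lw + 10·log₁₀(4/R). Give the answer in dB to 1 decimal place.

Σ(Sᵢαᵢ) = 215.1×0.62 + 15.6×0.37 + 215.1×0.07 + 280.6×0.04 + 24.1×0.58 = 179.393; total area S = 750.5 sq m.
ᾱ = 0.2390, so room constant R = A/(1−ᾱ) = 235.733 sq m.
Lp = 109.3 + 10·log₁₀(4/235.733) = 109.3 + (-17.70) = 91.6 dB.

91.6 dB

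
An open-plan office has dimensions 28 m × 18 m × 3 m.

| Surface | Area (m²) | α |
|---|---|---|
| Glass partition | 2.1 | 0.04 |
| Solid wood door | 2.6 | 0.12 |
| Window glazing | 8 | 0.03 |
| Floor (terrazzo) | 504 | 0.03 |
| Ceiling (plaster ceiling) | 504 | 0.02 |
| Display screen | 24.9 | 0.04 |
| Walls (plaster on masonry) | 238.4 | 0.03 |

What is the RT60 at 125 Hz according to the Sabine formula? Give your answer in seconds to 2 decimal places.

Equivalent absorption area: A = 2.1·0.04 + 2.6·0.12 + 8·0.03 + 504·0.03 + 504·0.02 + 24.9·0.04 + 238.4·0.03 = 33.984 m².
Volume V = 28 × 18 × 3 = 1512 m³.
Sabine: RT60 = 0.161 × 1512 / 33.984 = 7.16 s.

7.16 s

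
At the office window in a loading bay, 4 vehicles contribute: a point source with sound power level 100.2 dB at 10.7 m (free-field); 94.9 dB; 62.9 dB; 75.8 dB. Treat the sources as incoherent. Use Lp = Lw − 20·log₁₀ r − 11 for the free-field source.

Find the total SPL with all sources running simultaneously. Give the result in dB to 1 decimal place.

Source at 10.7 m: Lp = 100.2 − 20·log₁₀(10.7) − 11 = 68.6 dB.
Converting to relative power and adding: 10^(68.6/10) + 10^(94.9/10) + 10^(62.9/10) + 10^(75.8/10) = 3.138e+09.
Back to dB: 10·log₁₀ Σ = 95.0 dB.

95.0 dB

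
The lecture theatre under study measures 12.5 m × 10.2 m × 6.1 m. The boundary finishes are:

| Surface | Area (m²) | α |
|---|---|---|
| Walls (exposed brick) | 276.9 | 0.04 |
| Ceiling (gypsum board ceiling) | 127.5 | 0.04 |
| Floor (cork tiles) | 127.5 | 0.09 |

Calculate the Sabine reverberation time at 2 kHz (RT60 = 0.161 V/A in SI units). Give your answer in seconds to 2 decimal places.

4.53 seconds

A = Σ Sᵢαᵢ = 276.9*0.04 + 127.5*0.04 + 127.5*0.09 = 27.651 sabins.
V = 12.5·10.2·6.1 = 777.75 m³.
RT60 = 0.161 · V / A = 0.161 × 777.75 / 27.651 = 4.53 s.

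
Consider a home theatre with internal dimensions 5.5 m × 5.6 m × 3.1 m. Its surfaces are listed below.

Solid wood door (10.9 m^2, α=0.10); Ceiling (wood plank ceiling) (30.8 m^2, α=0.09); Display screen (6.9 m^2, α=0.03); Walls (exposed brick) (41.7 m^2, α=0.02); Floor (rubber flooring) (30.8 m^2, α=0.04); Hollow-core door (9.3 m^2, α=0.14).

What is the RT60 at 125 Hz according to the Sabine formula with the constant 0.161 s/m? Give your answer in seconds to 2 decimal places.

2.07 s

Total absorption A = 10.9·0.10 + 30.8·0.09 + 6.9·0.03 + 41.7·0.02 + 30.8·0.04 + 9.3·0.14
  = 1.090 + 2.772 + 0.207 + 0.834 + 1.232 + 1.302 = 7.437 m^2 sabins.
Room volume: 95.48 m³.
Sabine: RT60 = 0.161 × 95.48 / 7.437 = 2.07 s.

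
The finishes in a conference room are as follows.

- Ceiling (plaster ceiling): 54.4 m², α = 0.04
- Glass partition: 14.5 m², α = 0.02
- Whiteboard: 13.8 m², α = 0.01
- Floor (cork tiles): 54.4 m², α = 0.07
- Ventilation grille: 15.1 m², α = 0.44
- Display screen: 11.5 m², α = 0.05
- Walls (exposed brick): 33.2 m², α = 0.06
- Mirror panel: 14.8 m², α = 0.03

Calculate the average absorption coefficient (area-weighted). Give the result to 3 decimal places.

0.076

S = Σ Sᵢ = 54.4 + 14.5 + 13.8 + 54.4 + 15.1 + 11.5 + 33.2 + 14.8 = 211.7 m².
Σ(Sᵢαᵢ) = 54.4×0.04 + 14.5×0.02 + 13.8×0.01 + 54.4×0.07 + 15.1×0.44 + 11.5×0.05 + 33.2×0.06 + 14.8×0.03 = 16.067.
ᾱ = 16.067 / 211.7 = 0.076.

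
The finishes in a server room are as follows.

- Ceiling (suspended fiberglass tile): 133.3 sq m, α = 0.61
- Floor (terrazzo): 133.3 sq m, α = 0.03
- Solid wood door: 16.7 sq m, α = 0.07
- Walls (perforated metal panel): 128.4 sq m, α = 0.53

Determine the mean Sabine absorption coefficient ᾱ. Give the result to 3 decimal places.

0.375

S = Σ Sᵢ = 133.3 + 133.3 + 16.7 + 128.4 = 411.7 sq m.
Weighted sum Σ Sα = 154.533.
ᾱ = A/S = 0.375.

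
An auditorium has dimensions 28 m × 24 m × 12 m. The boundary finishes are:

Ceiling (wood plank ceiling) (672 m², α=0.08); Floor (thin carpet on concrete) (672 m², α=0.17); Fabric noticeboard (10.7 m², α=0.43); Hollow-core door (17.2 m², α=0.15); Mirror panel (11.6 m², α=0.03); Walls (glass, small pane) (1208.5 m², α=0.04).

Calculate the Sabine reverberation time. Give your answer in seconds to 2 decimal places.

5.80 seconds

Equivalent absorption area: A = 672*0.08 + 672*0.17 + 10.7*0.43 + 17.2*0.15 + 11.6*0.03 + 1208.5*0.04 = 223.869 m².
V = 28·24·12 = 8064 m³.
T = 0.161 V/A = 0.161·8064/223.869 = 5.80 s.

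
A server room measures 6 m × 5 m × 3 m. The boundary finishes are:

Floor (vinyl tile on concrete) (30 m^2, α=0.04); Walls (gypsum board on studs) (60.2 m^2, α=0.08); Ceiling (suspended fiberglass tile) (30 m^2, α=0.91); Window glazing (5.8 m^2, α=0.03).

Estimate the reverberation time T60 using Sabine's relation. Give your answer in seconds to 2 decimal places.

Summing Sᵢαᵢ: 1.200 + 4.816 + 27.300 + 0.174 → A = 33.490 sabins.
Room volume: 90 m³.
RT60 = 0.161 · V / A = 0.161 × 90 / 33.490 = 0.43 s.

0.43 seconds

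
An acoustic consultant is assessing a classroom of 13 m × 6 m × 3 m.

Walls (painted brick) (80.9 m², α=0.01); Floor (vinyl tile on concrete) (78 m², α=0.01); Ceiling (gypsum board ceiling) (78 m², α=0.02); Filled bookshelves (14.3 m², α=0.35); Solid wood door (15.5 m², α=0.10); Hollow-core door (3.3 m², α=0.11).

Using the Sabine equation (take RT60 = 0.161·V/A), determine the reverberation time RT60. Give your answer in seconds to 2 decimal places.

3.74 s

Summing Sᵢαᵢ: 0.809 + 0.780 + 1.560 + 5.005 + 1.550 + 0.363 → A = 10.067 sabins.
Volume V = 13 × 6 × 3 = 234 m³.
Sabine: RT60 = 0.161 × 234 / 10.067 = 3.74 s.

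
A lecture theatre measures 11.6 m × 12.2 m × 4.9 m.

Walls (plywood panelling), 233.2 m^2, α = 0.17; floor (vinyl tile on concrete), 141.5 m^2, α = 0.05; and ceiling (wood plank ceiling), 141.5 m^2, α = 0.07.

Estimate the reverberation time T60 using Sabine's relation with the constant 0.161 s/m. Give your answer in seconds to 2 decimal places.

1.97 sec

Equivalent absorption area: A = 233.2×0.17 + 141.5×0.05 + 141.5×0.07 = 56.624 m^2.
Room volume: 693.448 m³.
RT60 = 0.161 · V / A = 0.161 × 693.448 / 56.624 = 1.97 s.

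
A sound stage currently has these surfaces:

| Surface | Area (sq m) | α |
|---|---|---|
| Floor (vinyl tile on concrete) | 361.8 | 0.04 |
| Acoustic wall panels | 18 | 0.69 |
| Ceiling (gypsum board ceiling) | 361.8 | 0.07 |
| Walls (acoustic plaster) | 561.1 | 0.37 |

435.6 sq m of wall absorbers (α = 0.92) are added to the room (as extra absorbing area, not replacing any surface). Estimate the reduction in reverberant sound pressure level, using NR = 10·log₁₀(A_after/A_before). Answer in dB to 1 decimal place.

Total absorption A_before = 361.8*0.04 + 18*0.69 + 361.8*0.07 + 561.1*0.37
  = 14.472 + 12.420 + 25.326 + 207.607 = 259.825 sq m sabins.
Treatment contributes 435.6·0.92 = 400.752 sabins.
A_after = 259.825 + 400.752 = 660.577 sabins.
Reduction = 10 log₁₀(A_after/A_before) = 10 log₁₀(2.5424) = 4.1 dB.

4.1 dB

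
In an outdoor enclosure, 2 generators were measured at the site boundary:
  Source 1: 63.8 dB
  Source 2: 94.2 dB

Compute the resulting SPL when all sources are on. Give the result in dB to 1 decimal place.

94.2 dB

Converting to relative power and adding: 10^(63.8/10) + 10^(94.2/10) = 2.633e+09.
L_total = 10·log₁₀(2.633e+09) = 94.2 dB.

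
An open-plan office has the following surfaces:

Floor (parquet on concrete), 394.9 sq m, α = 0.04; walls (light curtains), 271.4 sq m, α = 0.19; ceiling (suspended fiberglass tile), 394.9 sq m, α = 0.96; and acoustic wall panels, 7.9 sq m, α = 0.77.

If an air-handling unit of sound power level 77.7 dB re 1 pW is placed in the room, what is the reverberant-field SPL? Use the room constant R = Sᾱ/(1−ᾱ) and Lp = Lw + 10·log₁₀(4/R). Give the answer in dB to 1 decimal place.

54.8 dB

A = 452.549 sabins; S = 1069.1 sq m.
ᾱ = 452.549/1069.1 = 0.4233; R = Sᾱ/(1−ᾱ) = 452.549/(1−0.4233) = 784.722 sq m.
Lp = 77.7 + 10·log₁₀(4/784.722) = 77.7 + (-22.93) = 54.8 dB.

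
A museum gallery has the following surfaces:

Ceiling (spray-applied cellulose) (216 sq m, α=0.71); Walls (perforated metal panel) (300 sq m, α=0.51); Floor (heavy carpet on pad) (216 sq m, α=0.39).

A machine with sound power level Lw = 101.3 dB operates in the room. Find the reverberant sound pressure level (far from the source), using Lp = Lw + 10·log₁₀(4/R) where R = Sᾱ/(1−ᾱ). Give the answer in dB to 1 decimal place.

78.1 dB

A = 390.600 sabins; S = 732.0 sq m.
ᾱ = 390.600/732.0 = 0.5336; R = Sᾱ/(1−ᾱ) = 390.600/(1−0.5336) = 837.479 sq m.
Lp = 101.3 + 10·log₁₀(4/837.479) = 101.3 + (-23.21) = 78.1 dB.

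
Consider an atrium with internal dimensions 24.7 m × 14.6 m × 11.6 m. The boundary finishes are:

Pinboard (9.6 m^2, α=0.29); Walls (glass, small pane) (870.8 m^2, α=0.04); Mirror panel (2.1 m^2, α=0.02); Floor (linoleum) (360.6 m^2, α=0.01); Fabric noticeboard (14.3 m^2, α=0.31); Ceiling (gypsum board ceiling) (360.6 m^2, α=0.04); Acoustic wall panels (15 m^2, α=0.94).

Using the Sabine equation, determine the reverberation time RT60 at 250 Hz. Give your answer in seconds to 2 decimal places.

9.07 s

Summing Sᵢαᵢ: 2.784 + 34.832 + 0.042 + 3.606 + 4.433 + 14.424 + 14.100 → A = 74.221 sabins.
Volume V = 24.7 × 14.6 × 11.6 = 4183.192 m³.
T = 0.161 V/A = 0.161·4183.192/74.221 = 9.07 s.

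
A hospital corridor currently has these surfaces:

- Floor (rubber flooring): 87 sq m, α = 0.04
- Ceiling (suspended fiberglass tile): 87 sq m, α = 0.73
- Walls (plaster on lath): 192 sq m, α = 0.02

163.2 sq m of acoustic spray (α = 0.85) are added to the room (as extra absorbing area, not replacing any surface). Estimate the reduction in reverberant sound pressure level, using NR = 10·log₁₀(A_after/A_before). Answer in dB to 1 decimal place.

Equivalent absorption area: A_before = 87*0.04 + 87*0.73 + 192*0.02 = 70.830 sq m.
Added absorption = 163.2 × 0.85 = 138.720 sabins.
A_after = 70.830 + 138.720 = 209.550 sabins.
NR = 10·log₁₀(209.550/70.830) = 4.7 dB.

4.7 dB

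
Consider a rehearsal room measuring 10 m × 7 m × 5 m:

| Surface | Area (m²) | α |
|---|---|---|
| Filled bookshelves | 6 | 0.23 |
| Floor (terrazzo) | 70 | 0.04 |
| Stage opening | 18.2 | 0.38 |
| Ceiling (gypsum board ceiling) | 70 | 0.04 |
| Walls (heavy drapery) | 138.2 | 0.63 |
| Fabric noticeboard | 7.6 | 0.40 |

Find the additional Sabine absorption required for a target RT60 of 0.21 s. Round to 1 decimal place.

164.3 sabins

Summing Sᵢαᵢ: 1.380 + 2.800 + 6.916 + 2.800 + 87.066 + 3.040 → A₁ = 104.002 sabins.
For T = 0.21 s, need A₂ = 0.161·V/T = 0.161·350/0.21 = 268.333 sabins.
Shortfall: 268.333 − 104.002 = 164.3 sabins.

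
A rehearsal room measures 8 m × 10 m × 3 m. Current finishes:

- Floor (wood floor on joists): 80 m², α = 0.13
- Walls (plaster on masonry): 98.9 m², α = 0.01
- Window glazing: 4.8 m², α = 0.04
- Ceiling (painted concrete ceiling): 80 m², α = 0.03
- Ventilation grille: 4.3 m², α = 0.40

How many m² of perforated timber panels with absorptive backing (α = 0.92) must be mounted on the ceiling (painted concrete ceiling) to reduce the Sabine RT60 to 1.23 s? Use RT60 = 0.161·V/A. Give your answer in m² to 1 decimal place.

17.7

A₁ = Σ Sᵢαᵢ = 80×0.13 + 98.9×0.01 + 4.8×0.04 + 80×0.03 + 4.3×0.40 = 15.701 sabins.
Required A₂ = 0.161·240/1.23 = 31.415 sabins.
Absorption to add: 31.415 − 15.701 = 15.714 sabins.
Each m² of panel replacing the ceiling (painted concrete ceiling) adds (0.92 − 0.03) = 0.89 sabins.
Panel area = 15.714 / 0.89 = 17.7 m².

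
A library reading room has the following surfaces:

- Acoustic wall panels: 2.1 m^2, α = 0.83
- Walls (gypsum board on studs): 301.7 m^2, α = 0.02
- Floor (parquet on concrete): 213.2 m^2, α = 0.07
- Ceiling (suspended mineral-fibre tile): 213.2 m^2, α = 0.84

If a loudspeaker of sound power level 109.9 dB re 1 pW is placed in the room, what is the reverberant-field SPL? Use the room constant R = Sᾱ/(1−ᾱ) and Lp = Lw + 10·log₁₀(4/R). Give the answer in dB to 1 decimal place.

A = 201.789 sabins; S = 730.2 m^2.
ᾱ = 201.789/730.2 = 0.2763; R = Sᾱ/(1−ᾱ) = 201.789/(1−0.2763) = 278.830 m^2.
Lp = 109.9 + 10·log₁₀(4/278.830) = 109.9 + (-18.43) = 91.5 dB.

91.5 dB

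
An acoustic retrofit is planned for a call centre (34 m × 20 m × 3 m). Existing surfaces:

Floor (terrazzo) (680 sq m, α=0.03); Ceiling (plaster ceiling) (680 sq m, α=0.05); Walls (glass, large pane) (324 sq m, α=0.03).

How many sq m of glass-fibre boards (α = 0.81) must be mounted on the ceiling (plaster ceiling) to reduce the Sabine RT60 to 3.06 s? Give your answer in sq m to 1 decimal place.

56.9

Equivalent absorption area: A₁ = 680*0.03 + 680*0.05 + 324*0.03 = 64.120 sq m.
V = 2040 m³. Target absorption A₂ = 0.161 × 2040 / 3.06 = 107.333 sabins.
Absorption to add: 107.333 − 64.120 = 43.213 sabins.
Each sq m of panel replacing the ceiling (plaster ceiling) adds (0.81 − 0.05) = 0.76 sabins.
Panel area = 43.213 / 0.76 = 56.9 sq m.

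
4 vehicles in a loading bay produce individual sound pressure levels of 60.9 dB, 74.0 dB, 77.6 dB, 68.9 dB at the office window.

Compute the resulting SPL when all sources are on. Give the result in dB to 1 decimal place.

Converting to relative power and adding: 10^(60.9/10) + 10^(74.0/10) + 10^(77.6/10) + 10^(68.9/10) = 9.166e+07.
Combined level = 10 log₁₀(9.166e+07) = 79.6 dB.

79.6 dB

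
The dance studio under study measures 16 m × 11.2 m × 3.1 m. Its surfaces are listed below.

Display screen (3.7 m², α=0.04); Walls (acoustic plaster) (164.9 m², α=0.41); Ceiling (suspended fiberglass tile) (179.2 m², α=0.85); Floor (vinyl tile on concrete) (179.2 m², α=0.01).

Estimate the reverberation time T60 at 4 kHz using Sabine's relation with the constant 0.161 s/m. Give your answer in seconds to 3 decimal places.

0.403 s

A = Σ Sᵢαᵢ = 3.7*0.04 + 164.9*0.41 + 179.2*0.85 + 179.2*0.01 = 221.869 sabins.
V = 16·11.2·3.1 = 555.52 m³.
RT60 = 0.161 · V / A = 0.161 × 555.52 / 221.869 = 0.403 s.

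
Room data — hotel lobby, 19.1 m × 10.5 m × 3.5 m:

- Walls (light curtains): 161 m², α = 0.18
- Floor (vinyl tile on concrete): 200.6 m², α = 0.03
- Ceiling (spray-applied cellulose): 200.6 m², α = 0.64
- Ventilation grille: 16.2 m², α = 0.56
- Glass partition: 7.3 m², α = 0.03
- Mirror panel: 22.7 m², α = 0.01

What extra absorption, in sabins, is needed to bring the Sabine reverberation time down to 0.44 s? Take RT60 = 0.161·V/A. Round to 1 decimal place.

83.9 sabins

A₁ = Σ Sᵢαᵢ = 161*0.18 + 200.6*0.03 + 200.6*0.64 + 16.2*0.56 + 7.3*0.03 + 22.7*0.01 = 172.900 sabins.
V = 701.925 m³. Required absorption A₂ = 0.161 × 701.925 / 0.44 = 256.841 sabins.
Shortfall: 256.841 − 172.900 = 83.9 sabins.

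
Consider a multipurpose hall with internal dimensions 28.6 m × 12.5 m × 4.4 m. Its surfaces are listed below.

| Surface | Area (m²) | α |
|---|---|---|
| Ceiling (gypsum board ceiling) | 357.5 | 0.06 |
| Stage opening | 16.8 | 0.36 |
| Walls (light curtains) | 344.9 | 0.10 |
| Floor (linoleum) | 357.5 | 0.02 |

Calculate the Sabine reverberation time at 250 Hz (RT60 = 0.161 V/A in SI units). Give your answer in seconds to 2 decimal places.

3.66 sec

A = Σ Sᵢαᵢ = 357.5·0.06 + 16.8·0.36 + 344.9·0.10 + 357.5·0.02 = 69.138 sabins.
V = 28.6·12.5·4.4 = 1573 m³.
RT60 = 0.161 · V / A = 0.161 × 1573 / 69.138 = 3.66 s.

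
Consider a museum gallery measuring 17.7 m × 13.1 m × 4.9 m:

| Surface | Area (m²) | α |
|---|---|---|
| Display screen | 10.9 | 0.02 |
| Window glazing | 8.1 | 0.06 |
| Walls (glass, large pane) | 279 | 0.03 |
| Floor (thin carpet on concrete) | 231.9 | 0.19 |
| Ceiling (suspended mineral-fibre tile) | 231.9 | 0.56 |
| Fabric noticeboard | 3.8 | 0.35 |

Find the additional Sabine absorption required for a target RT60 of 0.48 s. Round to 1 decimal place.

196.8 sabins

Equivalent absorption area: A₁ = 10.9×0.02 + 8.1×0.06 + 279×0.03 + 231.9×0.19 + 231.9×0.56 + 3.8×0.35 = 184.329 m².
For T = 0.48 s, need A₂ = 0.161·V/T = 0.161·1136.163/0.48 = 381.088 sabins.
Shortfall: 381.088 − 184.329 = 196.8 sabins.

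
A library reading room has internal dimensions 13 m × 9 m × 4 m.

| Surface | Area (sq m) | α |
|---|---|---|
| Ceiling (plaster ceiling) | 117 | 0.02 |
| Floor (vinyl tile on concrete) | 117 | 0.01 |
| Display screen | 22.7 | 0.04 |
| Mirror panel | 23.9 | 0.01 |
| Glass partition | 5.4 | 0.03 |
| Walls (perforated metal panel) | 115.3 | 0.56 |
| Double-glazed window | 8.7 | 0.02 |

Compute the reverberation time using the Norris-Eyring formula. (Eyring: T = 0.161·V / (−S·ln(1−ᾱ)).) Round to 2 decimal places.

0.99 sec

S = Σ Sᵢ = 410.0 sq m.
Absorption A = 117×0.02 + 117×0.01 + 22.7×0.04 + 23.9×0.01 + 5.4×0.03 + 115.3×0.56 + 8.7×0.02 = 69.561 sabins.
ᾱ = 69.561 / 410.0 = 0.1697.
−S·ln(1−ᾱ) = −410.0 × ln(1 − 0.1697) = 76.247.
V = 13 × 9 × 4 = 468 m³.
T = 0.161·V/[−S·ln(1−ᾱ)] = 0.161·468/76.247 = 0.99 s.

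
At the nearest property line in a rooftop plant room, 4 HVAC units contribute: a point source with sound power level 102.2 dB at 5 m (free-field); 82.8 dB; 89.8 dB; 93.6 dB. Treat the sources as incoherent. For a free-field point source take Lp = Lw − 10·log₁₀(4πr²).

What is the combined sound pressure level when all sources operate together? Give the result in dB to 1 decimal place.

95.4 dB

Source at 5 m: Lp = 102.2 − 10·log₁₀(4π·5²) = 102.2 − 10·log₁₀(314.159) = 77.2 dB.
Sum in the linear (power) domain: Σ 10^(Lᵢ/10) = 10^(77.2/10) + 10^(82.8/10) + 10^(89.8/10) + 10^(93.6/10) = 3.489e+09.
L_total = 10·log₁₀(3.489e+09) = 95.4 dB.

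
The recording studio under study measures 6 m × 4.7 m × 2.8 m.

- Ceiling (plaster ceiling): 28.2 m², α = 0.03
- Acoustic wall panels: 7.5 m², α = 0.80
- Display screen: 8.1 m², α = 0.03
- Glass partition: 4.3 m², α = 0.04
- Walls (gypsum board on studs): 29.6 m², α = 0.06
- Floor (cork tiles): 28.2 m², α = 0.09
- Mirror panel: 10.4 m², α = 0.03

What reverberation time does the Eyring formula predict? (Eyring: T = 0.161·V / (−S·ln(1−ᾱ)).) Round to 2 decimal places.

S = Σ Sᵢ = 116.3 m².
Σ(Sᵢαᵢ) = 28.2·0.03 + 7.5·0.80 + 8.1·0.03 + 4.3·0.04 + 29.6·0.06 + 28.2·0.09 + 10.4·0.03 = 11.887.
Mean coefficient ᾱ = A/S = 0.1022.
−S·ln(1−ᾱ) = −116.3 × ln(1 − 0.1022) = 12.538.
V = 6 × 4.7 × 2.8 = 78.96 m³.
RT60 = 0.161 × 78.96 / 12.538 = 1.01 s.

1.01 sec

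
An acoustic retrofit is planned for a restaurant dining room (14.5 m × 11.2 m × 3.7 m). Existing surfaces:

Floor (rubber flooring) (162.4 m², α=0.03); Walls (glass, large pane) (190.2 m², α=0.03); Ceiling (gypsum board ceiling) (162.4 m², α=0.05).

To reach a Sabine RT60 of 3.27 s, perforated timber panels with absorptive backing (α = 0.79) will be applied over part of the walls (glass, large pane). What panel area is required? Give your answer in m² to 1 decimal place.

Equivalent absorption area: A₁ = 162.4*0.03 + 190.2*0.03 + 162.4*0.05 = 18.698 m².
Required A₂ = 0.161·600.88/3.27 = 29.585 sabins.
ΔA needed = 29.585 − 18.698 = 10.887 sabins.
Net gain per m²: Δα = 0.79 − 0.03 = 0.76.
Panel area = 10.887 / 0.76 = 14.3 m².

14.3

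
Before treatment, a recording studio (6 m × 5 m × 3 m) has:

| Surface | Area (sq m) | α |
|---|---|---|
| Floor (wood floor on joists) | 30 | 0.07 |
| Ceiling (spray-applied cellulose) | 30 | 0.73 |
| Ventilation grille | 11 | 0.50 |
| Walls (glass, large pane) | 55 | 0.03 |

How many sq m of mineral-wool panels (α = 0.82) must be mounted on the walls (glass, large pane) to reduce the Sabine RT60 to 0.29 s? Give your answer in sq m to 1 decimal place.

A₁ = Σ Sᵢαᵢ = 30×0.07 + 30×0.73 + 11×0.50 + 55×0.03 = 31.150 sabins.
Required A₂ = 0.161·90/0.29 = 49.966 sabins.
Absorption to add: 49.966 − 31.150 = 18.816 sabins.
Net gain per sq m: Δα = 0.82 − 0.03 = 0.79.
Panel area = 18.816 / 0.79 = 23.8 sq m.

23.8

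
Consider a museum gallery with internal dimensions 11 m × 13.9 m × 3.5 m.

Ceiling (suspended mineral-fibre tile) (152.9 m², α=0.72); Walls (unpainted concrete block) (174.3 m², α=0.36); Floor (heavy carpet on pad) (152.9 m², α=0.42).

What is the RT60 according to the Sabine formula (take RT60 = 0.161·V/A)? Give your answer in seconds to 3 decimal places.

0.363 seconds

Summing Sᵢαᵢ: 110.088 + 62.748 + 64.218 → A = 237.054 sabins.
Room volume: 535.15 m³.
RT60 = 0.161 · V / A = 0.161 × 535.15 / 237.054 = 0.363 s.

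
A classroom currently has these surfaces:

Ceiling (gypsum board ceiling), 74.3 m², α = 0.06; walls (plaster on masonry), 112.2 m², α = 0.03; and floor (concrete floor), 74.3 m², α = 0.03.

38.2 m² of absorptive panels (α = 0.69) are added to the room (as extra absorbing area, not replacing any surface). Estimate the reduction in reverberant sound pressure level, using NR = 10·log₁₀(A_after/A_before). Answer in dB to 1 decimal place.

5.6 dB

Total absorption A_before = 74.3×0.06 + 112.2×0.03 + 74.3×0.03
  = 4.458 + 3.366 + 2.229 = 10.053 m² sabins.
Added absorption = 38.2 × 0.69 = 26.358 sabins.
New total A_after = 36.411 sabins.
Reduction = 10 log₁₀(A_after/A_before) = 10 log₁₀(3.6219) = 5.6 dB.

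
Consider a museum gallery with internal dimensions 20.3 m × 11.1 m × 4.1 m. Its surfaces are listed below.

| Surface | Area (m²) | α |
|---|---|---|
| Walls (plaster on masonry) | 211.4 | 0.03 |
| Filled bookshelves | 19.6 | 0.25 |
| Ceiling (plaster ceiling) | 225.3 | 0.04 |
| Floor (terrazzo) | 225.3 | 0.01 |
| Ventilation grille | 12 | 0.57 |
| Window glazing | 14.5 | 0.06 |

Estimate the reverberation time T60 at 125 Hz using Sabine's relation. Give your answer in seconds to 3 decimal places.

4.922 seconds

A = Σ Sᵢαᵢ = 211.4·0.03 + 19.6·0.25 + 225.3·0.04 + 225.3·0.01 + 12·0.57 + 14.5·0.06 = 30.217 sabins.
Room volume: 923.853 m³.
T = 0.161 V/A = 0.161·923.853/30.217 = 4.922 s.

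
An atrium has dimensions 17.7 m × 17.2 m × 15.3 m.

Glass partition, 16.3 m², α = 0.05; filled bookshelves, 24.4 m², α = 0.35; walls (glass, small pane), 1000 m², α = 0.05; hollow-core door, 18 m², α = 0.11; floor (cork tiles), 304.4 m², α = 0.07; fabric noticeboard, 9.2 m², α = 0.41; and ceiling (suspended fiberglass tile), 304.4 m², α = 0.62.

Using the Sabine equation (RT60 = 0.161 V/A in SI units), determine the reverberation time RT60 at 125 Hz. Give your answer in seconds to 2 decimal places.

A = Σ Sᵢαᵢ = 16.3*0.05 + 24.4*0.35 + 1000*0.05 + 18*0.11 + 304.4*0.07 + 9.2*0.41 + 304.4*0.62 = 275.143 sabins.
V = 17.7·17.2·15.3 = 4657.932 m³.
RT60 = 0.161 · V / A = 0.161 × 4657.932 / 275.143 = 2.73 s.

2.73 s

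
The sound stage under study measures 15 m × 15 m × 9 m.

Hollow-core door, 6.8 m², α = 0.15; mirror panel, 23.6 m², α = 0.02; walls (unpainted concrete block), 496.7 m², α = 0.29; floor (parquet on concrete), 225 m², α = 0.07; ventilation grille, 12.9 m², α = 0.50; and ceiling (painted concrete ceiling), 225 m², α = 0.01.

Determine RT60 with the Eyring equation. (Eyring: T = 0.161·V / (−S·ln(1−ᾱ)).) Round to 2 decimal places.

1.75 seconds

Total surface area S = 6.8 + 23.6 + 496.7 + 225 + 12.9 + 225 = 990.0 m².
Σ(Sᵢαᵢ) = 6.8·0.15 + 23.6·0.02 + 496.7·0.29 + 225·0.07 + 12.9·0.50 + 225·0.01 = 169.985.
Mean coefficient ᾱ = A/S = 0.1717.
−S·ln(1−ᾱ) = −990.0 × ln(1 − 0.1717) = 186.496.
V = 15 × 15 × 9 = 2025 m³.
T = 0.161·V/[−S·ln(1−ᾱ)] = 0.161·2025/186.496 = 1.75 s.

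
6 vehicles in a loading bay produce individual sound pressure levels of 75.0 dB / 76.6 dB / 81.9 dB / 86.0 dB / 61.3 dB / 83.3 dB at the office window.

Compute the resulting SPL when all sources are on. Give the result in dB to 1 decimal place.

Σ 10^(Lᵢ/10) = 8.455e+08.
L_total = 10·log₁₀(8.455e+08) = 89.3 dB.

89.3 dB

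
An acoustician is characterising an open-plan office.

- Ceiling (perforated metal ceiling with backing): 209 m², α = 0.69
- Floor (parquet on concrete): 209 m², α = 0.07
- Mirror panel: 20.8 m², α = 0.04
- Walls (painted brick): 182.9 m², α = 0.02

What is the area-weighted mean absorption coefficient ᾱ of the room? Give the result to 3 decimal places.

Total surface area S = 621.7 m².
A = 209·0.69 + 209·0.07 + 20.8·0.04 + 182.9·0.02 = 163.330 sabins.
ᾱ = A/S = 0.263.

0.263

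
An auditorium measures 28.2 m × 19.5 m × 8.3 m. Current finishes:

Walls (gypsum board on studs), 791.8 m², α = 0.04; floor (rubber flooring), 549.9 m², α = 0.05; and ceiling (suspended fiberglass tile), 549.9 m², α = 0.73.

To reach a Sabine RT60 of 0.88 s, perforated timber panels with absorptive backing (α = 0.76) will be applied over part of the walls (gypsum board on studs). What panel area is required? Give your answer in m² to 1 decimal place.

520.1

Equivalent absorption area: A₁ = 791.8×0.04 + 549.9×0.05 + 549.9×0.73 = 460.594 m².
V = 4564.17 m³. Target absorption A₂ = 0.161 × 4564.17 / 0.88 = 835.036 sabins.
Absorption to add: 835.036 − 460.594 = 374.442 sabins.
Net gain per m²: Δα = 0.76 − 0.04 = 0.72.
Area = ΔA/Δα = 374.442/0.72 = 520.1 m².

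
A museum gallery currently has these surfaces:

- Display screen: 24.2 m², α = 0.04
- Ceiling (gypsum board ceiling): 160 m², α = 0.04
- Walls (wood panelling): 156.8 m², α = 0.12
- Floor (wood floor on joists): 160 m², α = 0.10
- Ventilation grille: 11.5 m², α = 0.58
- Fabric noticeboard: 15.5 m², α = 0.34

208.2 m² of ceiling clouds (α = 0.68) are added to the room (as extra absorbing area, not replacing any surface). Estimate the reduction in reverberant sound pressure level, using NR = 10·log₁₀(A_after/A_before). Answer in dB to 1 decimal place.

5.6 dB

A_before = Σ Sᵢαᵢ = 24.2*0.04 + 160*0.04 + 156.8*0.12 + 160*0.10 + 11.5*0.58 + 15.5*0.34 = 54.124 sabins.
Added absorption = 208.2 × 0.68 = 141.576 sabins.
New total A_after = 195.700 sabins.
NR = 10·log₁₀(195.700/54.124) = 5.6 dB.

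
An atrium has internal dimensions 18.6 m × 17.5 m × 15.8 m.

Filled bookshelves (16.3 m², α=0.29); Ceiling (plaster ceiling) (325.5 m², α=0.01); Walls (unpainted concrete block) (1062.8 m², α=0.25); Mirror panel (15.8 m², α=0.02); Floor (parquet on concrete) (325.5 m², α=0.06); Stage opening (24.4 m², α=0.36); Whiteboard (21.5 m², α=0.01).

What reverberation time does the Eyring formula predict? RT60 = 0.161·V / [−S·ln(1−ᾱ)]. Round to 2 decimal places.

2.50 s

S = Σ Sᵢ = 1791.8 m².
Absorption A = 16.3×0.29 + 325.5×0.01 + 1062.8×0.25 + 15.8×0.02 + 325.5×0.06 + 24.4×0.36 + 21.5×0.01 = 302.527 sabins.
ᾱ = 302.527 / 1791.8 = 0.1688.
−S·ln(1−ᾱ) = −1791.8 × ln(1 − 0.1688) = 331.277.
V = 18.6 × 17.5 × 15.8 = 5142.9 m³.
RT60 = 0.161 × 5142.9 / 331.277 = 2.50 s.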